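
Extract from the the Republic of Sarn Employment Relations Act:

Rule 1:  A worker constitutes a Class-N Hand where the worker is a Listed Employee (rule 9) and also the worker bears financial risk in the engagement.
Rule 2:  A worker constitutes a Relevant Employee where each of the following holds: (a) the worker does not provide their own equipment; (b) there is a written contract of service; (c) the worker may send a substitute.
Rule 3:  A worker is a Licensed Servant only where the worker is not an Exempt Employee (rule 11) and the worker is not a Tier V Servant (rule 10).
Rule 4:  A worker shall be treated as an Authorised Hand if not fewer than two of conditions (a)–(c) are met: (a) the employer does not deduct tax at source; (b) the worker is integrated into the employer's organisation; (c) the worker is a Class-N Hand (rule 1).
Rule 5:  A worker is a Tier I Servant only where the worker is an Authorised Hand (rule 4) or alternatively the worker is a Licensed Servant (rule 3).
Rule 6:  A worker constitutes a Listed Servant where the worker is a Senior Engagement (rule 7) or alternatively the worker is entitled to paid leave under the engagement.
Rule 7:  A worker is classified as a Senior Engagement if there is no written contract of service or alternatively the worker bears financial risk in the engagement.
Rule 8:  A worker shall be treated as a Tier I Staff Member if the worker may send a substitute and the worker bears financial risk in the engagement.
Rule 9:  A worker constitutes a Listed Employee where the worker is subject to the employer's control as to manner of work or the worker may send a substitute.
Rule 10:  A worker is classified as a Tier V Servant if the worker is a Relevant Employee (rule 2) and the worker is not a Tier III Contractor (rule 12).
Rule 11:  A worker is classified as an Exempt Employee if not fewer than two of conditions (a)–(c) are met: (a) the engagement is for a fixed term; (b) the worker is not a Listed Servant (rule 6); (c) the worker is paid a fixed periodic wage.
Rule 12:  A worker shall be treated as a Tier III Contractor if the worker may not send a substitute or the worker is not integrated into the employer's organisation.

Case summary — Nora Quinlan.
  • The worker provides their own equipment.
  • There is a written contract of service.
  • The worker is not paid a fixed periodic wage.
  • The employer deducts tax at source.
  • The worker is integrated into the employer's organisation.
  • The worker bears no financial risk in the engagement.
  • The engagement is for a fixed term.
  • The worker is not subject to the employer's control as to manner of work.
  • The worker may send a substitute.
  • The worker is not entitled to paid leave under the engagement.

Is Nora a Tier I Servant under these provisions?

No

rule 9 — Listed Employee: [the worker is subject to the employer's control as to manner of work? no] OR [the worker may send a substitute? yes] → satisfied.
rule 1 — Class-N Hand: [Listed Employee (rule 9)? yes] AND [the worker bears financial risk in the engagement? no] → not satisfied.
rule 4 — Authorised Hand: the employer does not deduct tax at source? no; the worker is integrated into the employer's organisation? yes; Class-N Hand (rule 1)? no — 1 of 3 hold (need ≥2) → not satisfied.
rule 7 — Senior Engagement: [there is no written contract of service? no] OR [the worker bears financial risk in the engagement? no] → not satisfied.
rule 6 — Listed Servant: [Senior Engagement (rule 7)? no] OR [the worker is entitled to paid leave under the engagement? no] → not satisfied.
rule 11 — Exempt Employee: the engagement is for a fixed term? yes; not a Listed Servant (rule 6)? yes; the worker is paid a fixed periodic wage? no — 2 of 3 hold (need ≥2) → satisfied.
rule 2 — Relevant Employee: [the worker does not provide their own equipment? no] AND [there is a written contract of service? yes] AND [the worker may send a substitute? yes] → not satisfied.
rule 12 — Tier III Contractor: [the worker may not send a substitute? no] OR [the worker is not integrated into the employer's organisation? no] → not satisfied.
rule 10 — Tier V Servant: [Relevant Employee (rule 2)? no] AND [not a Tier III Contractor (rule 12)? yes] → not satisfied.
rule 3 — Licensed Servant: [not an Exempt Employee (rule 11)? no] AND [not a Tier V Servant (rule 10)? yes] → not satisfied.
rule 5 — Tier I Servant: [Authorised Hand (rule 4)? no] OR [Licensed Servant (rule 3)? no] → not satisfied.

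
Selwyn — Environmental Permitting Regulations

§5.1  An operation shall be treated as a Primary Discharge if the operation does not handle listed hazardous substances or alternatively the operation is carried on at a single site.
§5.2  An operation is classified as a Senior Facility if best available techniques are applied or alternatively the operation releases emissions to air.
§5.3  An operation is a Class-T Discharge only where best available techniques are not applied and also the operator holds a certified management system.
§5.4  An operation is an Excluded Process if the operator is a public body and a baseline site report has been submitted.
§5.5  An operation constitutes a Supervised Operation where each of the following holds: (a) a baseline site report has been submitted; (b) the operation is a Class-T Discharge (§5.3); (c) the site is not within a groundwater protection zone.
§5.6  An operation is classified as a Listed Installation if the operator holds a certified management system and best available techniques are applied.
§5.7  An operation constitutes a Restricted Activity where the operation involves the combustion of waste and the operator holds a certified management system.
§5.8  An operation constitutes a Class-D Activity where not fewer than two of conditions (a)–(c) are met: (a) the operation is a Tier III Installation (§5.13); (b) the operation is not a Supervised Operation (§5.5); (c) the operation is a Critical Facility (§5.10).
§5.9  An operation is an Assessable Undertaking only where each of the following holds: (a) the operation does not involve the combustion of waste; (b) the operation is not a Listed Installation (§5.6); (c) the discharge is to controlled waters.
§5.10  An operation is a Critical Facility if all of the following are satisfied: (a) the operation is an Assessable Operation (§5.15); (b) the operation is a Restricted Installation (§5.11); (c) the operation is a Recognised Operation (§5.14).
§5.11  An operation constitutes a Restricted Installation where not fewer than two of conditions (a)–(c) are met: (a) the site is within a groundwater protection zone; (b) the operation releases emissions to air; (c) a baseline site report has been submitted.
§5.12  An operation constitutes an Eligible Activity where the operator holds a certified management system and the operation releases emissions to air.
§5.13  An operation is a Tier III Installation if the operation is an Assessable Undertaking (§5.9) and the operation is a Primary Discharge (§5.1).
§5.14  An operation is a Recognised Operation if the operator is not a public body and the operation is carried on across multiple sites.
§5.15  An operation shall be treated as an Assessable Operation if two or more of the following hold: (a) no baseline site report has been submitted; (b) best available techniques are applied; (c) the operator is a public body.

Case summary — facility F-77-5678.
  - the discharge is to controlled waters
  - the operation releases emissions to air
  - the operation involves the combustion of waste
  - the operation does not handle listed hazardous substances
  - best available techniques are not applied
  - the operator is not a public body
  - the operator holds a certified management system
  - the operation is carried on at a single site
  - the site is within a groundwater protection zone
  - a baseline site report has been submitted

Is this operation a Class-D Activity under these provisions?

§5.6 — Listed Installation: [the operator holds a certified management system? yes] AND [best available techniques are applied? no] → not satisfied.
§5.9 — Assessable Undertaking: [the operation does not involve the combustion of waste? no] AND [not a Listed Installation (§5.6)? yes] AND [the discharge is to controlled waters? yes] → not satisfied.
§5.1 — Primary Discharge: [the operation does not handle listed hazardous substances? yes] OR [the operation is carried on at a single site? yes] → satisfied.
§5.13 — Tier III Installation: [Assessable Undertaking (§5.9)? no] AND [Primary Discharge (§5.1)? yes] → not satisfied.
§5.3 — Class-T Discharge: [best available techniques are not applied? yes] AND [the operator holds a certified management system? yes] → satisfied.
§5.5 — Supervised Operation: [a baseline site report has been submitted? yes] AND [Class-T Discharge (§5.3)? yes] AND [the site is not within a groundwater protection zone? no] → not satisfied.
§5.15 — Assessable Operation: no baseline site report has been submitted? no; best available techniques are applied? no; the operator is a public body? no — 0 of 3 hold (need ≥2) → not satisfied.
§5.11 — Restricted Installation: the site is within a groundwater protection zone? yes; the operation releases emissions to air? yes; a baseline site report has been submitted? yes — 3 of 3 hold (need ≥2) → satisfied.
§5.14 — Recognised Operation: [the operator is not a public body? yes] AND [the operation is carried on across multiple sites? no] → not satisfied.
§5.10 — Critical Facility: [Assessable Operation (§5.15)? no] AND [Restricted Installation (§5.11)? yes] AND [Recognised Operation (§5.14)? no] → not satisfied.
§5.8 — Class-D Activity: Tier III Installation (§5.13)? no; not a Supervised Operation (§5.5)? yes; Critical Facility (§5.10)? no — 1 of 3 hold (need ≥2) → not satisfied.

No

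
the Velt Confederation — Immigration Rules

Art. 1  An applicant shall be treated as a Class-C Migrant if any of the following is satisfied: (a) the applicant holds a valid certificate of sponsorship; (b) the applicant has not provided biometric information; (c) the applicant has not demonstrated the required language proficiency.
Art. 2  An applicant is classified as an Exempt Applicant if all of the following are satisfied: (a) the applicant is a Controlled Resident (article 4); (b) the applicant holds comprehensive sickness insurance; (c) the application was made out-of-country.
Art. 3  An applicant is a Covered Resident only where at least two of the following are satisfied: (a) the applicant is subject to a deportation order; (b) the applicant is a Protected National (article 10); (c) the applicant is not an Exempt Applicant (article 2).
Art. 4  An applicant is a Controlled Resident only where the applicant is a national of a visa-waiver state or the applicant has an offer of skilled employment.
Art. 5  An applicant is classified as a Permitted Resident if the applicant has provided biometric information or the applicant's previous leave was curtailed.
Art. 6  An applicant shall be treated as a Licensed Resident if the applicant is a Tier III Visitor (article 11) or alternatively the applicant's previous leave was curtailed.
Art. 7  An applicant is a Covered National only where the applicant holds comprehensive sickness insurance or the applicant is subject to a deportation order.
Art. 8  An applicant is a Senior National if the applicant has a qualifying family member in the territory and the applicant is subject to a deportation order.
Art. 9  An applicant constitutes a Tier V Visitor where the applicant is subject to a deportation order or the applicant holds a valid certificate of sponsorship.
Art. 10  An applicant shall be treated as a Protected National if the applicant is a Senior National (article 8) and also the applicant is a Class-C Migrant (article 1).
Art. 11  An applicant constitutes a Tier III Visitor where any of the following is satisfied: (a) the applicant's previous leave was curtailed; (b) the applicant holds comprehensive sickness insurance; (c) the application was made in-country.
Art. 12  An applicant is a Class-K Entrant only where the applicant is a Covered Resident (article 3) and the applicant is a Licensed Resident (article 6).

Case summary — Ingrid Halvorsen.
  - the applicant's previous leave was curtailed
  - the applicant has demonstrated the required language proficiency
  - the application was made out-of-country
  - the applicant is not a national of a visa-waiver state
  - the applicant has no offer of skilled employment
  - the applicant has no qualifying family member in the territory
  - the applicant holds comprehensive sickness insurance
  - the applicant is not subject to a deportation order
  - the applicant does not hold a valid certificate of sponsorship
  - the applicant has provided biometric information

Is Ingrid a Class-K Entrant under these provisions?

No

article 8 — Senior National: [the applicant has a qualifying family member in the territory? no] AND [the applicant is subject to a deportation order? no] → not satisfied.
article 1 — Class-C Migrant: [the applicant holds a valid certificate of sponsorship? no] OR [the applicant has not provided biometric information? no] OR [the applicant has not demonstrated the required language proficiency? no] → not satisfied.
article 10 — Protected National: [Senior National (article 8)? no] AND [Class-C Migrant (article 1)? no] → not satisfied.
article 4 — Controlled Resident: [the applicant is a national of a visa-waiver state? no] OR [the applicant has an offer of skilled employment? no] → not satisfied.
article 2 — Exempt Applicant: [Controlled Resident (article 4)? no] AND [the applicant holds comprehensive sickness insurance? yes] AND [the application was made out-of-country? yes] → not satisfied.
article 3 — Covered Resident: the applicant is subject to a deportation order? no; Protected National (article 10)? no; not an Exempt Applicant (article 2)? yes — 1 of 3 hold (need ≥2) → not satisfied.
article 11 — Tier III Visitor: [the applicant's previous leave was curtailed? yes] OR [the applicant holds comprehensive sickness insurance? yes] OR [the application was made in-country? no] → satisfied.
article 6 — Licensed Resident: [Tier III Visitor (article 11)? yes] OR [the applicant's previous leave was curtailed? yes] → satisfied.
article 12 — Class-K Entrant: [Covered Resident (article 3)? no] AND [Licensed Resident (article 6)? yes] → not satisfied.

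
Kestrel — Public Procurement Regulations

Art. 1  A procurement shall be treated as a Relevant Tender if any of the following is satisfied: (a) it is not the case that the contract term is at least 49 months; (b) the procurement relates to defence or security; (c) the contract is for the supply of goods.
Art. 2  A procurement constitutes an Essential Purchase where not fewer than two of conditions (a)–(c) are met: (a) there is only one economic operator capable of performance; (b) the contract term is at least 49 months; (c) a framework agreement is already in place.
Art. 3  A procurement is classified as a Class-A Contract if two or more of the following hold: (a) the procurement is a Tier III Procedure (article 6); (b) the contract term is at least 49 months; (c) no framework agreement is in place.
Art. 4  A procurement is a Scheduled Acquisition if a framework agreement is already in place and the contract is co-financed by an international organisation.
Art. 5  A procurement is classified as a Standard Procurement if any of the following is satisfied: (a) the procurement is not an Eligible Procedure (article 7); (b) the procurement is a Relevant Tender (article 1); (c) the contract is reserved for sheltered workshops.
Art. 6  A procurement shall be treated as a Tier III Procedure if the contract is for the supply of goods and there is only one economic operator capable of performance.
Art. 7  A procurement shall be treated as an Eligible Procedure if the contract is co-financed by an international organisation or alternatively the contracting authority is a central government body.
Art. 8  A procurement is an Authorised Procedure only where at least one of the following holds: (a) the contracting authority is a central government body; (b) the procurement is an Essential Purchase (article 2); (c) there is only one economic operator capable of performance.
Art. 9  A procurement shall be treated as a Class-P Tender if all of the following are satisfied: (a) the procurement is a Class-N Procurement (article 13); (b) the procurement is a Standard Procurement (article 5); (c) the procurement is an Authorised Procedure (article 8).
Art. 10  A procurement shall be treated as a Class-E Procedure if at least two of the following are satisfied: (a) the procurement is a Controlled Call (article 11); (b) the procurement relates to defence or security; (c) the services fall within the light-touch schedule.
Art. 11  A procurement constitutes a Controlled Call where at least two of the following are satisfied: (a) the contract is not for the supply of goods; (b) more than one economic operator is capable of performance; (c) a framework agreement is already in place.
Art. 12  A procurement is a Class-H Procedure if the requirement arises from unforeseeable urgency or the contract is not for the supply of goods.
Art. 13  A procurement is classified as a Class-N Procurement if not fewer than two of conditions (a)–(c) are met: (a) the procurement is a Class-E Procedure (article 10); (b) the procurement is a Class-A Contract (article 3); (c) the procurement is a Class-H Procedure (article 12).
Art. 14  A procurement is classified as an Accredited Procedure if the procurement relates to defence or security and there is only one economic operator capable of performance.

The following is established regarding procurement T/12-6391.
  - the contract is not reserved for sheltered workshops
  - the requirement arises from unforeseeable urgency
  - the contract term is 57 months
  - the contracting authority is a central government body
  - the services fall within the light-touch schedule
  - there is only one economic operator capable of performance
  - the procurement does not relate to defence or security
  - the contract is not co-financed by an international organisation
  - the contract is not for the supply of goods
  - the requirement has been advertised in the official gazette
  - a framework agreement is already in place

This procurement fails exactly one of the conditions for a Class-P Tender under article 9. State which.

article 11 — Controlled Call: the contract is not for the supply of goods? yes; more than one economic operator is capable of performance? no; a framework agreement is already in place? yes — 2 of 3 hold (need ≥2) → satisfied.
article 10 — Class-E Procedure: Controlled Call (article 11)? yes; the procurement relates to defence or security? no; the services fall within the light-touch schedule? yes — 2 of 3 hold (need ≥2) → satisfied.
article 6 — Tier III Procedure: [the contract is for the supply of goods? no] AND [there is only one economic operator capable of performance? yes] → not satisfied.
article 3 — Class-A Contract: Tier III Procedure (article 6)? no; contract term: 57 months ≥ 49 months? yes; no framework agreement is in place? no — 1 of 3 hold (need ≥2) → not satisfied.
article 12 — Class-H Procedure: [the requirement arises from unforeseeable urgency? yes] OR [the contract is not for the supply of goods? yes] → satisfied.
article 13 — Class-N Procurement: Class-E Procedure (article 10)? yes; Class-A Contract (article 3)? no; Class-H Procedure (article 12)? yes — 2 of 3 hold (need ≥2) → satisfied.
article 7 — Eligible Procedure: [the contract is co-financed by an international organisation? no] OR [the contracting authority is a central government body? yes] → satisfied.
article 1 — Relevant Tender: [contract term: 57 months ≥ 49 months? yes, so negated condition no] OR [the procurement relates to defence or security? no] OR [the contract is for the supply of goods? no] → not satisfied.
article 5 — Standard Procurement: [not an Eligible Procedure (article 7)? no] OR [Relevant Tender (article 1)? no] OR [the contract is reserved for sheltered workshops? no] → not satisfied.
article 2 — Essential Purchase: there is only one economic operator capable of performance? yes; contract term: 57 months ≥ 49 months? yes; a framework agreement is already in place? yes — 3 of 3 hold (need ≥2) → satisfied.
article 8 — Authorised Procedure: [the contracting authority is a central government body? yes] OR [Essential Purchase (article 2)? yes] OR [there is only one economic operator capable of performance? yes] → satisfied.
article 9 — Class-P Tender: [Class-N Procurement (article 13)? yes] AND [Standard Procurement (article 5)? no] AND [Authorised Procedure (article 8)? yes] → not satisfied.

Standard Procurement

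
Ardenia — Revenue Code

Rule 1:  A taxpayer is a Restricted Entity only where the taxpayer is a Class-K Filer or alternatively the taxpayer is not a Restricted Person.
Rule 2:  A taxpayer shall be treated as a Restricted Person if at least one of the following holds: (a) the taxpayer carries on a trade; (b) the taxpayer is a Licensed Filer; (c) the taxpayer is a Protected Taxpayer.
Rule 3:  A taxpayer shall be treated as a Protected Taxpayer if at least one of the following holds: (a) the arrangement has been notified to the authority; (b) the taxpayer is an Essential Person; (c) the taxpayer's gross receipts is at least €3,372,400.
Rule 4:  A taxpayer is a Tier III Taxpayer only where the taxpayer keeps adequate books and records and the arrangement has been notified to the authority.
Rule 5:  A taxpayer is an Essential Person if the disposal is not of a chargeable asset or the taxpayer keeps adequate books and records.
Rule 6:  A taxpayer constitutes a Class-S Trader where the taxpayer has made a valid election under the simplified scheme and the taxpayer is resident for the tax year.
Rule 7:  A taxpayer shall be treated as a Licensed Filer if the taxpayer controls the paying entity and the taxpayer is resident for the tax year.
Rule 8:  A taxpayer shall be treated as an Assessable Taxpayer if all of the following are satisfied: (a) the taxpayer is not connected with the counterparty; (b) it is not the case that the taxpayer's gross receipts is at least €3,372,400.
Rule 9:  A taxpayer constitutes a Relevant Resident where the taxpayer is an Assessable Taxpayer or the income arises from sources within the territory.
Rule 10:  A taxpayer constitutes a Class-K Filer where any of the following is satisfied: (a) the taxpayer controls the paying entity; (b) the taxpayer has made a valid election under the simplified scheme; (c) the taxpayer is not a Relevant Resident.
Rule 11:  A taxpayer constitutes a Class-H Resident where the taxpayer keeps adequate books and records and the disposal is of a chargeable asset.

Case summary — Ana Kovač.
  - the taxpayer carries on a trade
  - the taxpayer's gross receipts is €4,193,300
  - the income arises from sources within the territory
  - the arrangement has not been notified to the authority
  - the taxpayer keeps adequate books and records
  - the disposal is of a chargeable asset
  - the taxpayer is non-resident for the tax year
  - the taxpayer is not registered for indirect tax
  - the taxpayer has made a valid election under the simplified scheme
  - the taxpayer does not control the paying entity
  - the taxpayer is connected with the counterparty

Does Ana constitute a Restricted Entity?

Yes

rule 8 — Assessable Taxpayer: [the taxpayer is not connected with the counterparty? no] AND [taxpayer's gross receipts: €4,193,300 ≥ €3,372,400? yes, so negated condition no] → not satisfied.
rule 9 — Relevant Resident: [Assessable Taxpayer (rule 8)? no] OR [the income arises from sources within the territory? yes] → satisfied.
rule 10 — Class-K Filer: [the taxpayer controls the paying entity? no] OR [the taxpayer has made a valid election under the simplified scheme? yes] OR [not a Relevant Resident (rule 9)? no] → satisfied.
rule 7 — Licensed Filer: [the taxpayer controls the paying entity? no] AND [the taxpayer is resident for the tax year? no] → not satisfied.
rule 5 — Essential Person: [the disposal is not of a chargeable asset? no] OR [the taxpayer keeps adequate books and records? yes] → satisfied.
rule 3 — Protected Taxpayer: [the arrangement has been notified to the authority? no] OR [Essential Person (rule 5)? yes] OR [taxpayer's gross receipts: €4,193,300 ≥ €3,372,400? yes] → satisfied.
rule 2 — Restricted Person: [the taxpayer carries on a trade? yes] OR [Licensed Filer (rule 7)? no] OR [Protected Taxpayer (rule 3)? yes] → satisfied.
rule 1 — Restricted Entity: [Class-K Filer (rule 10)? yes] OR [not a Restricted Person (rule 2)? no] → satisfied.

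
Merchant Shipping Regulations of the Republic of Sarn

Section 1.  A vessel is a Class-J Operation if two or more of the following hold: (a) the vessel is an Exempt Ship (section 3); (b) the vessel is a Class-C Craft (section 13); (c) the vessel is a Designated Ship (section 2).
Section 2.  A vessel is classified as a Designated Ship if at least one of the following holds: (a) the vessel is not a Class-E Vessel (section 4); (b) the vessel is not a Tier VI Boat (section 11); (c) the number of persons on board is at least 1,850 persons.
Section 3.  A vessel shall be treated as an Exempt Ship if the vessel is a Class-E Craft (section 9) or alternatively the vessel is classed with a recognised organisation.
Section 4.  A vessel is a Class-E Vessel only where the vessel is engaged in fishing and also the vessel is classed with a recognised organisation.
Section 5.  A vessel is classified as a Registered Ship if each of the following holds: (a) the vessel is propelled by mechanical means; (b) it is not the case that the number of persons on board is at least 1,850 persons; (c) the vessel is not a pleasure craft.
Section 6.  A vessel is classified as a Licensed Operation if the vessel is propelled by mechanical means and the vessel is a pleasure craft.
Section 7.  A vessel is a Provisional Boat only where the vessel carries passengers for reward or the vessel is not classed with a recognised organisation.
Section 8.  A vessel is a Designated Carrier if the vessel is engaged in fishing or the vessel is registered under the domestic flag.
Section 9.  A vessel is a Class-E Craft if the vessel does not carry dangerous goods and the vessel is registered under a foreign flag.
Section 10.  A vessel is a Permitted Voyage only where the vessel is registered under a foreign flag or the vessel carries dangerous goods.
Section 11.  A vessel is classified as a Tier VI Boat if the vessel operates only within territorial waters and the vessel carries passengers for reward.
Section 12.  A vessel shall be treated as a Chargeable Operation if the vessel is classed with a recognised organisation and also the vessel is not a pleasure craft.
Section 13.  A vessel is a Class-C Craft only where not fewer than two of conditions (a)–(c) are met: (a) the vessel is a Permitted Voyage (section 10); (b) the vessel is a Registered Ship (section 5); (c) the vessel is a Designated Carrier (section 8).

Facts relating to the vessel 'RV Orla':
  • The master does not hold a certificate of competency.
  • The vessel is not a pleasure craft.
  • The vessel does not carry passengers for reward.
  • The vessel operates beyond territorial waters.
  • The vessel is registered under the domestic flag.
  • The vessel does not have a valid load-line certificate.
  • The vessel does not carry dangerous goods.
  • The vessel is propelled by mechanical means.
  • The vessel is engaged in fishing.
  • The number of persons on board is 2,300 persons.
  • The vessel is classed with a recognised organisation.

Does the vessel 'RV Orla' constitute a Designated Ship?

Yes

section 4 — Class-E Vessel: [the vessel is engaged in fishing? yes] AND [the vessel is classed with a recognised organisation? yes] → satisfied.
section 11 — Tier VI Boat: [the vessel operates only within territorial waters? no] AND [the vessel carries passengers for reward? no] → not satisfied.
section 2 — Designated Ship: [not a Class-E Vessel (section 4)? no] OR [not a Tier VI Boat (section 11)? yes] OR [number of persons on board: 2,300 persons ≥ 1,850 persons? yes] → satisfied.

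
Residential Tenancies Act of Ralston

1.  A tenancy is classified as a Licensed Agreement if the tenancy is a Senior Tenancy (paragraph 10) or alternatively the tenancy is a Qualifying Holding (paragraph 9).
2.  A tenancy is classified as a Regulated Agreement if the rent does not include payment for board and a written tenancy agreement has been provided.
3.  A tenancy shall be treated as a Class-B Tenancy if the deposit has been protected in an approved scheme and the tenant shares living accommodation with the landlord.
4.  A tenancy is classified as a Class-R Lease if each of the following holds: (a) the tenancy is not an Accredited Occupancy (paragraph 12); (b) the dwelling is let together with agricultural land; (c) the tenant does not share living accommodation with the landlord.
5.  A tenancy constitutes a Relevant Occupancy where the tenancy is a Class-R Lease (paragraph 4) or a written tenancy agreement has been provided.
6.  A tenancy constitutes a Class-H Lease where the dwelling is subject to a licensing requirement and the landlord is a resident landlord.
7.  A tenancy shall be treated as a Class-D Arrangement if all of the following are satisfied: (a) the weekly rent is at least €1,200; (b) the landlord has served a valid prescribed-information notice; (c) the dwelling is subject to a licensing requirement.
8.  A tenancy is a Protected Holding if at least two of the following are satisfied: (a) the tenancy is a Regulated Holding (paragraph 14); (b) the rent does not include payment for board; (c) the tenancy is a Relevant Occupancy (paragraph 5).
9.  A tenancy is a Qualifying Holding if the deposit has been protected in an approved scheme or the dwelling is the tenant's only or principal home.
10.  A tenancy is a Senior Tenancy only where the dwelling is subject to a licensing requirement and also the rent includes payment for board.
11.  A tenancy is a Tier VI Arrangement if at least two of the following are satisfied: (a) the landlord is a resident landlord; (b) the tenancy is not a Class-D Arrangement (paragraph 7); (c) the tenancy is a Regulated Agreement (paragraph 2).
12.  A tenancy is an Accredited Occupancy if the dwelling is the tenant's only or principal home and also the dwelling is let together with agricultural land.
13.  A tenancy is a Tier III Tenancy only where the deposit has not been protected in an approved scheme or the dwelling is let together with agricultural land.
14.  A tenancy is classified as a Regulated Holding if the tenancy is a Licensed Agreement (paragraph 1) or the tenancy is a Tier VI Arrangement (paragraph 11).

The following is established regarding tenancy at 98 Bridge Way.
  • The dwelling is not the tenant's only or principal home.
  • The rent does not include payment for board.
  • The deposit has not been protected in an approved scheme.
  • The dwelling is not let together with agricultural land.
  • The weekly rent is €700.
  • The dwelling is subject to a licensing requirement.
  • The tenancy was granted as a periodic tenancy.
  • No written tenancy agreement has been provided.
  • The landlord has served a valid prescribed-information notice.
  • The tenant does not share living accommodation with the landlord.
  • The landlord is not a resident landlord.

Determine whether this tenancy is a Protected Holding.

Under paragraph 10: the dwelling is subject to a licensing requirement? yes; and the rent includes payment for board? no. So the tenancy is not a Senior Tenancy.
Under paragraph 9: the deposit has been protected in an approved scheme? no; or the dwelling is the tenant's only or principal home? no. So the tenancy is not a Qualifying Holding.
Under paragraph 1: Senior Tenancy (paragraph 10)? no; or Qualifying Holding (paragraph 9)? no. So the tenancy is not a Licensed Agreement.
Under paragraph 7: weekly rent: €700 ≥ €1,200? no; and the landlord has served a valid prescribed-information notice? yes; and the dwelling is subject to a licensing requirement? yes. So the tenancy is not a Class-D Arrangement.
Under paragraph 2: the rent does not include payment for board? yes; and a written tenancy agreement has been provided? no. So the tenancy is not a Regulated Agreement.
Under paragraph 11: the landlord is a resident landlord? no; not a Class-D Arrangement (paragraph 7)? yes; Regulated Agreement (paragraph 2)? no — 1 of 3 hold (need ≥2) → not satisfied.
Under paragraph 14: Licensed Agreement (paragraph 1)? no; or Tier VI Arrangement (paragraph 11)? no. So the tenancy is not a Regulated Holding.
Under paragraph 12: the dwelling is the tenant's only or principal home? no; and the dwelling is let together with agricultural land? no. So the tenancy is not an Accredited Occupancy.
Under paragraph 4: not an Accredited Occupancy (paragraph 12)? yes; and the dwelling is let together with agricultural land? no; and the tenant does not share living accommodation with the landlord? yes. So the tenancy is not a Class-R Lease.
Under paragraph 5: Class-R Lease (paragraph 4)? no; or a written tenancy agreement has been provided? no. So the tenancy is not a Relevant Occupancy.
Under paragraph 8: Regulated Holding (paragraph 14)? no; the rent does not include payment for board? yes; Relevant Occupancy (paragraph 5)? no — 1 of 3 hold (need ≥2) → not satisfied.

No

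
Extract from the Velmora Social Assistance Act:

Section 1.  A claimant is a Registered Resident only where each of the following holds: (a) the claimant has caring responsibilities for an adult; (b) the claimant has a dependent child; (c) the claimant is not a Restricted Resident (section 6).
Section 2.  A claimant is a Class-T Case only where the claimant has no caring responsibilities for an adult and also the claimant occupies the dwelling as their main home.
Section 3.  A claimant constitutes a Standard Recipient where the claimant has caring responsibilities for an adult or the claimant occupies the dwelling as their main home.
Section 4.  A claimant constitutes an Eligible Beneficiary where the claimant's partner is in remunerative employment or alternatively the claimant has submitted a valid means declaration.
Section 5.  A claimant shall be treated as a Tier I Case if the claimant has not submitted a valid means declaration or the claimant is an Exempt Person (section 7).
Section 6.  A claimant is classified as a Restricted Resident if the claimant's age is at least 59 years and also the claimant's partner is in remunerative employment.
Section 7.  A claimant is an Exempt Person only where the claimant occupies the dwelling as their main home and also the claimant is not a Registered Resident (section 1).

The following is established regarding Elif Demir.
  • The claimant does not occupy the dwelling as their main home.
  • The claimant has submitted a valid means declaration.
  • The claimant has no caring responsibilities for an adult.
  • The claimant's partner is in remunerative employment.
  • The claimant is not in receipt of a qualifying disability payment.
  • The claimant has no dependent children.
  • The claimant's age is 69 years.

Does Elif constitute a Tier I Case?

section 6 — Restricted Resident: [claimant's age: 69 years ≥ 59 years? yes] AND [the claimant's partner is in remunerative employment? yes] → satisfied.
section 1 — Registered Resident: [the claimant has caring responsibilities for an adult? no] AND [the claimant has a dependent child? no] AND [not a Restricted Resident (section 6)? no] → not satisfied.
section 7 — Exempt Person: [the claimant occupies the dwelling as their main home? no] AND [not a Registered Resident (section 1)? yes] → not satisfied.
section 5 — Tier I Case: [the claimant has not submitted a valid means declaration? no] OR [Exempt Person (section 7)? no] → not satisfied.

No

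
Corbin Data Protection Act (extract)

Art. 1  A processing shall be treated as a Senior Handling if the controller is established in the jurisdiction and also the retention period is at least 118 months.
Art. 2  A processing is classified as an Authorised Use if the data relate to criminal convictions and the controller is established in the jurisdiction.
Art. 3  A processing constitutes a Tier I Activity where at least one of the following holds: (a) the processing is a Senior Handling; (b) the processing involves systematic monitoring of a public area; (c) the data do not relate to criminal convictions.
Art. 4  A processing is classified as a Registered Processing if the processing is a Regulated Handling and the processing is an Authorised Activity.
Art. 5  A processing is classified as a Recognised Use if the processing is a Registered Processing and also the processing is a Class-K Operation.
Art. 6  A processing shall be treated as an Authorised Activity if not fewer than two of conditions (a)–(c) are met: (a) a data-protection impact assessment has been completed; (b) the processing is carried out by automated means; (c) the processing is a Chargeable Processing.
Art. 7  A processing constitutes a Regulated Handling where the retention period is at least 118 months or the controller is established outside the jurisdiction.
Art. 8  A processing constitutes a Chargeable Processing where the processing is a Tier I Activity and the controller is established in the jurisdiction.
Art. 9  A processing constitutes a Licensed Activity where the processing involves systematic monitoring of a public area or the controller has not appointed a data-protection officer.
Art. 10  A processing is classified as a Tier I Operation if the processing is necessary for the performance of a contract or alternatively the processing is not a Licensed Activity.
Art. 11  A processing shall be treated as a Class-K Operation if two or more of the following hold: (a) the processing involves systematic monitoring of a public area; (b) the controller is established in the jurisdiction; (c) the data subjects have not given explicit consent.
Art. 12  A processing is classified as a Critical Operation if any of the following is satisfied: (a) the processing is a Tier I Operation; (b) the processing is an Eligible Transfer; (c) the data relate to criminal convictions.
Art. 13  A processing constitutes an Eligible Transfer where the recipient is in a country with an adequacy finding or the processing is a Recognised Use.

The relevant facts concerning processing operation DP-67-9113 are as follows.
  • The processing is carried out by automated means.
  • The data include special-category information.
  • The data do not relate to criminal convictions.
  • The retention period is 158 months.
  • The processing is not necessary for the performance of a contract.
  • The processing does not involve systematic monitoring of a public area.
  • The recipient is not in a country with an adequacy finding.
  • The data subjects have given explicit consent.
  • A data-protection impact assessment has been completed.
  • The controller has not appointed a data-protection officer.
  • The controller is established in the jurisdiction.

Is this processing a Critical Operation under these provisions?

No

Under article 9: the processing involves systematic monitoring of a public area? no; or the controller has not appointed a data-protection officer? yes. So the processing is a Licensed Activity.
Under article 10: the processing is necessary for the performance of a contract? no; or not a Licensed Activity (article 9)? no. So the processing is not a Tier I Operation.
Under article 7: retention period: 158 months ≥ 118 months? yes; or the controller is established outside the jurisdiction? no. So the processing is a Regulated Handling.
Under article 1: the controller is established in the jurisdiction? yes; and retention period: 158 months ≥ 118 months? yes. So the processing is a Senior Handling.
Under article 3: Senior Handling (article 1)? yes; or the processing involves systematic monitoring of a public area? no; or the data do not relate to criminal convictions? yes. So the processing is a Tier I Activity.
Under article 8: Tier I Activity (article 3)? yes; and the controller is established in the jurisdiction? yes. So the processing is a Chargeable Processing.
Under article 6: a data-protection impact assessment has been completed? yes; the processing is carried out by automated means? yes; Chargeable Processing (article 8)? yes — 3 of 3 hold (need ≥2) → satisfied.
Under article 4: Regulated Handling (article 7)? yes; and Authorised Activity (article 6)? yes. So the processing is a Registered Processing.
Under article 11: the processing involves systematic monitoring of a public area? no; the controller is established in the jurisdiction? yes; the data subjects have not given explicit consent? no — 1 of 3 hold (need ≥2) → not satisfied.
Under article 5: Registered Processing (article 4)? yes; and Class-K Operation (article 11)? no. So the processing is not a Recognised Use.
Under article 13: the recipient is in a country with an adequacy finding? no; or Recognised Use (article 5)? no. So the processing is not an Eligible Transfer.
Under article 12: Tier I Operation (article 10)? no; or Eligible Transfer (article 13)? no; or the data relate to criminal convictions? no. So the processing is not a Critical Operation.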